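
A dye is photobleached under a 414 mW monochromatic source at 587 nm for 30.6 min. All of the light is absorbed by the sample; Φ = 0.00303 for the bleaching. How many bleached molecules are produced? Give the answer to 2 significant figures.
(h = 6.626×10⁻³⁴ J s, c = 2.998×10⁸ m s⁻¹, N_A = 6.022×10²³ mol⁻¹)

Photon energy at 587 nm: hc/λ = (6.626×10⁻³⁴)(2.998×10⁸)/(587×10⁻⁹) = 3.384×10⁻¹⁹ J.
Energy delivered: (414 mW)(1836 s) = 760.1 J.
Photons incident: 760.1 / 3.384×10⁻¹⁹ = 2.246×10²¹, i.e. 2.246×10²¹/6.022×10²³ = 0.003730 mol.
Product: Φ × n_abs = 0.00303 × 0.003730 = 1.130×10⁻⁵ mol.
As a count: 1.130×10⁻⁵ × 6.022×10²³ = 6.8×10¹⁸.

6.8×10¹⁸ bleached molecules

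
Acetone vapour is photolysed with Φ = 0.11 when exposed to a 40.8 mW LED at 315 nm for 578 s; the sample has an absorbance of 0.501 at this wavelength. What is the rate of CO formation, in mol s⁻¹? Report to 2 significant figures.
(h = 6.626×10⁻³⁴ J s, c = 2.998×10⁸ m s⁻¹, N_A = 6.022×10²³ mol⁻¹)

Photon energy at 315 nm: hc/λ = (6.626×10⁻³⁴)(2.998×10⁸)/(315×10⁻⁹) = 6.306×10⁻¹⁹ J.
Energy delivered: (40.8 mW)(578 s) = 23.58 J.
Photons incident: 23.58 / 6.306×10⁻¹⁹ = 3.739×10¹⁹, i.e. 3.739×10¹⁹/6.022×10²³ = 6.209×10⁻⁵ mol.
Fraction absorbed: 1 − 10^(−0.501) = 0.6845.
Photons absorbed: 0.6845 × 6.209×10⁻⁵ = 4.250×10⁻⁵ mol.
Product formed: 0.11 × 4.250×10⁻⁵ = 4.675×10⁻⁶ mol.
Rate: 4.675×10⁻⁶ / 578 s = 8.1×10⁻⁹ mol s⁻¹.

8.1×10⁻⁹ mol s⁻¹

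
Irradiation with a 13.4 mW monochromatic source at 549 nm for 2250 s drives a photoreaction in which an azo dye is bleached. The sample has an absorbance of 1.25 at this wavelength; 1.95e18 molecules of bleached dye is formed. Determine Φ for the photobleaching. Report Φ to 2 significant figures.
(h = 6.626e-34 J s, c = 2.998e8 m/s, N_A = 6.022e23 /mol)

Product: 1.95e18 / 6.022e23 = 3.238e-6 mol.
Photon energy at 549 nm: hc/λ = (6.626e-34)(2.998e8)/(549e-9) = 3.618e-19 J.
Energy delivered: (13.4 mW)(2250 s) = 30.15 J.
Photons incident: 30.15 / 3.618e-19 = 8.333e19, i.e. 8.333e19/6.022e23 = 1.384e-4 mol.
Fraction absorbed: 1 − 10^(−1.25) = 0.9438.
Photons absorbed: 0.9438 × 1.384e-4 = 1.306e-4 mol.
Φ = 3.238e-6 mol / 1.306e-4 mol photons = 0.025.

Φ = 0.025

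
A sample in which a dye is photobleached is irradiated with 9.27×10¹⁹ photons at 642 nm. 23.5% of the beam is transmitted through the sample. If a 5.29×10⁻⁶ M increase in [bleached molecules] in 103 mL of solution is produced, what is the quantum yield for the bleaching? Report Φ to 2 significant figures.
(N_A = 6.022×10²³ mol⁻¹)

Φ = 0.0046

Product: (5.29×10⁻⁶ M)(0.103 L) = 5.449×10⁻⁷ mol.
Moles of photons: 9.27×10¹⁹ / 6.022×10²³ = 1.539×10⁻⁴ mol.
Fraction absorbed: 1 − 23.5/100 = 0.7650.
Photons absorbed: 0.7650 × 1.539×10⁻⁴ = 1.177×10⁻⁴ mol.
Φ = 5.449×10⁻⁷ mol / 1.177×10⁻⁴ mol photons = 0.0046.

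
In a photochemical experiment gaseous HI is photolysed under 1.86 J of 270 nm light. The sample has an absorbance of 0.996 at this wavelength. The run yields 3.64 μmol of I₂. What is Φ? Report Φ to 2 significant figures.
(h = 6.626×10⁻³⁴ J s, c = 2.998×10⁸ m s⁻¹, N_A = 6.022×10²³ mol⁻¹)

Product: 3.64 μmol = 3.64×10⁻⁶ mol.
Photon energy at 270 nm: hc/λ = (6.626×10⁻³⁴)(2.998×10⁸)/(270×10⁻⁹) = 7.357×10⁻¹⁹ J.
Photons incident: 1.86 / 7.357×10⁻¹⁹ = 2.528×10¹⁸, i.e. 2.528×10¹⁸/6.022×10²³ = 4.198×10⁻⁶ mol.
Fraction absorbed: 1 − 10^(−0.996) = 0.8991.
Photons absorbed: 0.8991 × 4.198×10⁻⁶ = 3.774×10⁻⁶ mol.
Φ = 3.64×10⁻⁶ mol / 3.774×10⁻⁶ mol photons = 0.96.

Φ = 0.96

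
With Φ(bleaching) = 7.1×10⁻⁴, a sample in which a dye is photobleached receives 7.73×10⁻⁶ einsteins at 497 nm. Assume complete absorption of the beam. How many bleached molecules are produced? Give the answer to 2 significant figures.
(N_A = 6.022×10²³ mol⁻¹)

Product: Φ × n_abs = 7.1×10⁻⁴ × 7.73×10⁻⁶ = 5.488×10⁻⁹ mol.
As a count: 5.488×10⁻⁹ × 6.022×10²³ = 3.3×10¹⁵.

3.3×10¹⁵ bleached molecules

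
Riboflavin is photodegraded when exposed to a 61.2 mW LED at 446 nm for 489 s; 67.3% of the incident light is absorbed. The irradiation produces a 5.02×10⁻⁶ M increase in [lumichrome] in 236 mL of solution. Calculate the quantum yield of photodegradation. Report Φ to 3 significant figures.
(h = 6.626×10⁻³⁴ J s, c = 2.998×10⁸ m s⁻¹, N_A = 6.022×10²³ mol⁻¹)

Product: (5.02×10⁻⁶ M)(0.236 L) = 1.185×10⁻⁶ mol.
Photon energy at 446 nm: hc/λ = (6.626×10⁻³⁴)(2.998×10⁸)/(446×10⁻⁹) = 4.454×10⁻¹⁹ J.
Energy delivered: (61.2 mW)(489 s) = 29.93 J.
Photons incident: 29.93 / 4.454×10⁻¹⁹ = 6.720×10¹⁹, i.e. 6.720×10¹⁹/6.022×10²³ = 1.116×10⁻⁴ mol.
Photons absorbed: 0.673 × 1.116×10⁻⁴ = 7.511×10⁻⁵ mol.
Φ = 1.185×10⁻⁶ mol / 7.511×10⁻⁵ mol photons = 0.0158.

Φ = 0.0158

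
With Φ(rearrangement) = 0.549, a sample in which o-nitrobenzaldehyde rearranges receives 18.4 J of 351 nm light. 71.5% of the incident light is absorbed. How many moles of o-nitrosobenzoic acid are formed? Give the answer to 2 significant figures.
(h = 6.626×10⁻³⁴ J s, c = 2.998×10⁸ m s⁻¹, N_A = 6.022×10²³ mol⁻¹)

2.1×10⁻⁵ mol

Photon energy at 351 nm: hc/λ = (6.626×10⁻³⁴)(2.998×10⁸)/(351×10⁻⁹) = 5.659×10⁻¹⁹ J.
Photons incident: 18.4 / 5.659×10⁻¹⁹ = 3.251×10¹⁹, i.e. 3.251×10¹⁹/6.022×10²³ = 5.399×10⁻⁵ mol.
Photons absorbed: 0.715 × 5.399×10⁻⁵ = 3.860×10⁻⁵ mol.
Product: Φ × n_abs = 0.549 × 3.860×10⁻⁵ = 2.119×10⁻⁵ mol.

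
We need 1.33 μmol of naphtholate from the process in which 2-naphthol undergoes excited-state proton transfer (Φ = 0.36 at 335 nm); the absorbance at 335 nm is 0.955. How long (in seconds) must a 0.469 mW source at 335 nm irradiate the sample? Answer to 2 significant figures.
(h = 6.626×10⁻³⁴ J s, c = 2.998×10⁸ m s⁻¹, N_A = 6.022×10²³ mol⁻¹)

t ≈ 3200 s

Product: 1.33 μmol = 1.33×10⁻⁶ mol.
Photons that must be absorbed: 1.33×10⁻⁶ / 0.36 = 3.694×10⁻⁶ mol.
Fraction absorbed: 1 − 10^(−0.955) = 0.8891.
Incident photons needed: 3.694×10⁻⁶ / 0.8891 = 4.155×10⁻⁶ mol.
Photon energy: hc/λ = 5.930×10⁻¹⁹ J; per mole, 3.571×10⁵ J mol⁻¹.
Energy required: 4.155×10⁻⁶ × 3.571×10⁵ = 1.484 J.
Time: 1.484 J / 0.000469 W = 3200 s.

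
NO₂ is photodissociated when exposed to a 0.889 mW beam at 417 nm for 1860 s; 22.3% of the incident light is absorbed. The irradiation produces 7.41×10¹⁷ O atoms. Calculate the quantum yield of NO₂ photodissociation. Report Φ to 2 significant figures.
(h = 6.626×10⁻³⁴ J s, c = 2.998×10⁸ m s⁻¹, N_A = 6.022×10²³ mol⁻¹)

Product: 7.41×10¹⁷ / 6.022×10²³ = 1.230×10⁻⁶ mol.
Photon energy at 417 nm: hc/λ = (6.626×10⁻³⁴)(2.998×10⁸)/(417×10⁻⁹) = 4.764×10⁻¹⁹ J.
Energy delivered: (0.889 mW)(1860 s) = 1.654 J.
Photons incident: 1.654 / 4.764×10⁻¹⁹ = 3.472×10¹⁸, i.e. 3.472×10¹⁸/6.022×10²³ = 5.766×10⁻⁶ mol.
Photons absorbed: 0.223 × 5.766×10⁻⁶ = 1.286×10⁻⁶ mol.
Φ = 1.230×10⁻⁶ mol / 1.286×10⁻⁶ mol photons = 0.96.

Φ = 0.96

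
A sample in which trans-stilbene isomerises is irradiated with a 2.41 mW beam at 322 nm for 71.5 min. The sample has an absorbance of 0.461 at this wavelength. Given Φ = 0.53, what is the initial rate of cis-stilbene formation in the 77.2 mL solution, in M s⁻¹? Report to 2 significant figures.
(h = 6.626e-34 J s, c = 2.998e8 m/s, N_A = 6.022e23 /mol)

Photon energy at 322 nm: hc/λ = (6.626e-34)(2.998e8)/(322e-9) = 6.169e-19 J.
Energy delivered: (2.41 mW)(4290 s) = 10.34 J.
Photons incident: 10.34 / 6.169e-19 = 1.676e19, i.e. 1.676e19/6.022e23 = 2.783e-5 mol.
Fraction absorbed: 1 − 10^(−0.461) = 0.6541.
Photons absorbed: 0.6541 × 2.783e-5 = 1.820e-5 mol.
Product formed: 0.53 × 1.820e-5 = 9.646e-6 mol.
Rate: 9.646e-6 mol / (4290 s × 0.0772 L) = 2.9e-8 M s⁻¹.

2.9e-8 M s⁻¹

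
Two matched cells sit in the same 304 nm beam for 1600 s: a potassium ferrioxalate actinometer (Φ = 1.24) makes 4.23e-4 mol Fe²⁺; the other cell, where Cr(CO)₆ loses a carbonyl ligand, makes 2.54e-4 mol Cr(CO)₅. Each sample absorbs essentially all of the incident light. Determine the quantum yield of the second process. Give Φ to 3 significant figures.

Φ = 0.745

Photons absorbed by the actinometer: 4.23e-4 / 1.24 = 3.411e-4 mol.
Φ(unknown) = 2.54e-4 / 3.411e-4 = 0.745.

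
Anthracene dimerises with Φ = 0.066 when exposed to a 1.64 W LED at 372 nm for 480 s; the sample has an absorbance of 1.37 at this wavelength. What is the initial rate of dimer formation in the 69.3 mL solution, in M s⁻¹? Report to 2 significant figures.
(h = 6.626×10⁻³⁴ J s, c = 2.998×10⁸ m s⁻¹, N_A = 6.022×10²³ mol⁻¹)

Photon energy at 372 nm: hc/λ = (6.626×10⁻³⁴)(2.998×10⁸)/(372×10⁻⁹) = 5.340×10⁻¹⁹ J.
Energy delivered: (1.64 W)(480 s) = 787.2 J.
Photons incident: 787.2 / 5.340×10⁻¹⁹ = 1.474×10²¹, i.e. 1.474×10²¹/6.022×10²³ = 0.002448 mol.
Fraction absorbed: 1 − 10^(−1.37) = 0.9573.
Photons absorbed: 0.9573 × 0.002448 = 0.002343 mol.
Product formed: 0.066 × 0.002343 = 1.546×10⁻⁴ mol.
Rate: 1.546×10⁻⁴ mol / (480 s × 0.0693 L) = 4.6×10⁻⁶ M s⁻¹.

4.6×10⁻⁶ M s⁻¹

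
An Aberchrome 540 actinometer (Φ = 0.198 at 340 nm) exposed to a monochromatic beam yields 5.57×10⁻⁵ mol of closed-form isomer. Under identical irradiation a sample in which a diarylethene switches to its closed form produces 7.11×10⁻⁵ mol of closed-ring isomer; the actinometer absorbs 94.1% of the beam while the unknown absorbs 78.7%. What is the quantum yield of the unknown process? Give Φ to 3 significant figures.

Φ = 0.302

Photons absorbed by the actinometer: 5.57×10⁻⁵ / 0.198 = 2.813×10⁻⁴ mol.
Incident flux: 2.813×10⁻⁴ / 0.941 = 2.989×10⁻⁴ einstein.
Absorbed by unknown: 0.787 × 2.989×10⁻⁴ = 2.352×10⁻⁴ mol.
Φ(unknown) = 7.11×10⁻⁵ / 2.352×10⁻⁴ = 0.302.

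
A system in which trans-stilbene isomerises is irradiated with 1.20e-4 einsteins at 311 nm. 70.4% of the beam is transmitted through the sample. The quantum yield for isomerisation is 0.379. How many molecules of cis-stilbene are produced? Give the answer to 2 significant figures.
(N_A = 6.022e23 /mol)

Fraction absorbed: 1 − 70.4/100 = 0.2960.
Photons absorbed: 0.2960 × 1.20e-4 = 3.552e-5 mol.
Product: Φ × n_abs = 0.379 × 3.552e-5 = 1.346e-5 mol.
As a count: 1.346e-5 × 6.022e23 = 8.1e18.

8.1e18 molecules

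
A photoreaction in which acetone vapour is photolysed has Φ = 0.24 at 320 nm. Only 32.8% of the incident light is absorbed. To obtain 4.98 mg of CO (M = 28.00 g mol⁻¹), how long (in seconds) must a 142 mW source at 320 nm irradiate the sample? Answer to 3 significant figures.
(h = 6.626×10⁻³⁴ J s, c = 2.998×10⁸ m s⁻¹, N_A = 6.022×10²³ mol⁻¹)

t ≈ 5950 s

Product: 4.98 mg / 28.00 g mol⁻¹ = 1.779×10⁻⁴ mol.
Photons that must be absorbed: 1.779×10⁻⁴ / 0.24 = 7.412×10⁻⁴ mol.
Incident photons needed: 7.412×10⁻⁴ / 0.328 = 0.002260 mol.
Photon energy: hc/λ = 6.208×10⁻¹⁹ J; per mole, 3.738×10⁵ J mol⁻¹.
Energy required: 0.002260 × 3.738×10⁵ = 844.8 J.
Time: 844.8 J / 0.142 W = 5950 s.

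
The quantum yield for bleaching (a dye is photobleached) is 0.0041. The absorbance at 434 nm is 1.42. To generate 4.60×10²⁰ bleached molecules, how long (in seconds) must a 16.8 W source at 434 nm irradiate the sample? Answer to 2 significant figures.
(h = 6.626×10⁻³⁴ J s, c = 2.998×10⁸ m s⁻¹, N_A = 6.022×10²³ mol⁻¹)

Product: 4.60×10²⁰ / 6.022×10²³ = 7.639×10⁻⁴ mol.
Photons that must be absorbed: 7.639×10⁻⁴ / 0.0041 = 0.1863 mol.
Fraction absorbed: 1 − 10^(−1.42) = 0.9620.
Incident photons needed: 0.1863 / 0.9620 = 0.1937 mol.
Photon energy: hc/λ = 4.577×10⁻¹⁹ J; per mole, 2.756×10⁵ J mol⁻¹.
Energy required: 0.1937 × 2.756×10⁵ = 5.338×10⁴ J.
Time: 5.338×10⁴ J / 16.8 W = 3200 s.

t ≈ 3200 s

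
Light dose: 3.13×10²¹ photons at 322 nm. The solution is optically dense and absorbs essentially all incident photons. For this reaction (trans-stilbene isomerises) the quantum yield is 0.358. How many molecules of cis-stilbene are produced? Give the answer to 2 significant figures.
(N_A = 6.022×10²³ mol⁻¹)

Moles of photons: 3.13×10²¹ / 6.022×10²³ = 0.005198 mol.
Product: Φ × n_abs = 0.358 × 0.005198 = 0.001861 mol.
As a count: 0.001861 × 6.022×10²³ = 1.1×10²¹.

1.1×10²¹ molecules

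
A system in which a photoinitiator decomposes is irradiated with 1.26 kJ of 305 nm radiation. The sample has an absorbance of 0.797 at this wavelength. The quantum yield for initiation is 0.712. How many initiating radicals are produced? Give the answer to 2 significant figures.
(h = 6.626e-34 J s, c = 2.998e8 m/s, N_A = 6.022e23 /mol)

Photon energy at 305 nm: hc/λ = (6.626e-34)(2.998e8)/(305e-9) = 6.513e-19 J.
Incident energy: 1.26 kJ = 1260 J.
Photons incident: 1260 / 6.513e-19 = 1.935e21, i.e. 1.935e21/6.022e23 = 0.003213 mol.
Fraction absorbed: 1 − 10^(−0.797) = 0.8404.
Photons absorbed: 0.8404 × 0.003213 = 0.002700 mol.
Product: Φ × n_abs = 0.712 × 0.002700 = 0.001922 mol.
As a count: 0.001922 × 6.022e23 = 1.2e21.

1.2e21 initiating radicals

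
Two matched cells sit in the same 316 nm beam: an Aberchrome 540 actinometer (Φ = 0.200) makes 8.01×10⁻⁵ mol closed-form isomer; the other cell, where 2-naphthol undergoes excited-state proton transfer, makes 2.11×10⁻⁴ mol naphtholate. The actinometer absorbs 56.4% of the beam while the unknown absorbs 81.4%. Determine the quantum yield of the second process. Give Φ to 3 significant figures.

Φ = 0.365

Photons absorbed by the actinometer: 8.01×10⁻⁵ / 0.200 = 4.005×10⁻⁴ mol.
Incident flux: 4.005×10⁻⁴ / 0.564 = 7.101×10⁻⁴ einstein.
Absorbed by unknown: 0.814 × 7.101×10⁻⁴ = 5.780×10⁻⁴ mol.
Φ(unknown) = 2.11×10⁻⁴ / 5.780×10⁻⁴ = 0.365.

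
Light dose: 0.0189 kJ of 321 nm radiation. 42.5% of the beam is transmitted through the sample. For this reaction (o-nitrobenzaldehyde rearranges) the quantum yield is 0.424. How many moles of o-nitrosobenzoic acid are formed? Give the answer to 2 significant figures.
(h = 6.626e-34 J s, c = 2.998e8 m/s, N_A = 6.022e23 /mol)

1.2e-5 mol

Photon energy at 321 nm: hc/λ = (6.626e-34)(2.998e8)/(321e-9) = 6.188e-19 J.
Incident energy: 0.0189 kJ = 18.9 J.
Photons incident: 18.9 / 6.188e-19 = 3.054e19, i.e. 3.054e19/6.022e23 = 5.071e-5 mol.
Fraction absorbed: 1 − 42.5/100 = 0.5750.
Photons absorbed: 0.5750 × 5.071e-5 = 2.916e-5 mol.
Product: Φ × n_abs = 0.424 × 2.916e-5 = 1.236e-5 mol.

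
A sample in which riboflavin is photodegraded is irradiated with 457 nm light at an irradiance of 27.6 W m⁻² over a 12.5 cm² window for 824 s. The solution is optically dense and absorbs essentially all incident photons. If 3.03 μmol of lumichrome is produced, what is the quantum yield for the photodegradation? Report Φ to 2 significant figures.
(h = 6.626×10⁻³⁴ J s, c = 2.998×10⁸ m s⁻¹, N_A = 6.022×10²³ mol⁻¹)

Φ = 0.028

Product: 3.03 μmol = 3.03×10⁻⁶ mol.
Photon energy at 457 nm: hc/λ = (6.626×10⁻³⁴)(2.998×10⁸)/(457×10⁻⁹) = 4.347×10⁻¹⁹ J.
Energy delivered: (27.6 W m⁻²)(12.5×10⁻⁴ m²)(824 s) = 28.43 J.
Photons incident: 28.43 / 4.347×10⁻¹⁹ = 6.540×10¹⁹, i.e. 6.540×10¹⁹/6.022×10²³ = 1.086×10⁻⁴ mol.
Φ = 3.03×10⁻⁶ mol / 1.086×10⁻⁴ mol photons = 0.028.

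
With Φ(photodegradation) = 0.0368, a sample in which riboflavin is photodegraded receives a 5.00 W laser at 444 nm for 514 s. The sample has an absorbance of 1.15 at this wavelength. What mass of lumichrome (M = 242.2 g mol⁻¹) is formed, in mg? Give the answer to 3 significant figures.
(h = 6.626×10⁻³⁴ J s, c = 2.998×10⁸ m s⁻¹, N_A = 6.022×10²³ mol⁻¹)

79.0 mg

Photon energy at 444 nm: hc/λ = (6.626×10⁻³⁴)(2.998×10⁸)/(444×10⁻⁹) = 4.474×10⁻¹⁹ J.
Energy delivered: (5.00 W)(514 s) = 2570 J.
Photons incident: 2570 / 4.474×10⁻¹⁹ = 5.744×10²¹, i.e. 5.744×10²¹/6.022×10²³ = 0.009538 mol.
Fraction absorbed: 1 − 10^(−1.15) = 0.9292.
Photons absorbed: 0.9292 × 0.009538 = 0.008863 mol.
Product: Φ × n_abs = 0.0368 × 0.008863 = 3.262×10⁻⁴ mol.
Mass: 3.262×10⁻⁴ × 242.2 = 0.07901 g = 79.0 mg.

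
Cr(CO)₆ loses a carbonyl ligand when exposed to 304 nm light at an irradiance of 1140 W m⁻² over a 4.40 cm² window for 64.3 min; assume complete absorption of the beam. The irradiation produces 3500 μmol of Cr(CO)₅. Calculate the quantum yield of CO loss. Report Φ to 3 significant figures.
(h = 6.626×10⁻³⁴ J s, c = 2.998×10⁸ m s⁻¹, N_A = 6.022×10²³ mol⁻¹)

Product: 3500 μmol = 0.00350 mol.
Photon energy at 304 nm: hc/λ = (6.626×10⁻³⁴)(2.998×10⁸)/(304×10⁻⁹) = 6.534×10⁻¹⁹ J.
Energy delivered: (1140 W m⁻²)(4.40×10⁻⁴ m²)(3858 s) = 1935 J.
Photons incident: 1935 / 6.534×10⁻¹⁹ = 2.961×10²¹, i.e. 2.961×10²¹/6.022×10²³ = 0.004917 mol.
Φ = 0.00350 mol / 0.004917 mol photons = 0.712.

Φ = 0.712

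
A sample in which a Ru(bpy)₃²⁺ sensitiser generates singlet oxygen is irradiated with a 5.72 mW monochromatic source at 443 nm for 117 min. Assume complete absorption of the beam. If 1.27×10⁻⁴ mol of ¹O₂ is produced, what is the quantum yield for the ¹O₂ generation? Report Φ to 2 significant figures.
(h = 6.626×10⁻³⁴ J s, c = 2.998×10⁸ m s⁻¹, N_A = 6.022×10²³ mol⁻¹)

Φ = 0.85

Photon energy at 443 nm: hc/λ = (6.626×10⁻³⁴)(2.998×10⁸)/(443×10⁻⁹) = 4.484×10⁻¹⁹ J.
Energy delivered: (5.72 mW)(7020 s) = 40.15 J.
Photons incident: 40.15 / 4.484×10⁻¹⁹ = 8.954×10¹⁹, i.e. 8.954×10¹⁹/6.022×10²³ = 1.487×10⁻⁴ mol.
Φ = 1.27×10⁻⁴ mol / 1.487×10⁻⁴ mol photons = 0.85.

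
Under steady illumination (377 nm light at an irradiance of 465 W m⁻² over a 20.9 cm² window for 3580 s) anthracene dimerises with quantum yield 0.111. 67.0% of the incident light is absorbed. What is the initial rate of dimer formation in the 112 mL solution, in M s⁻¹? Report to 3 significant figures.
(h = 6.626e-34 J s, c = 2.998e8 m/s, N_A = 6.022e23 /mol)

2.03e-6 M s⁻¹

Photon energy at 377 nm: hc/λ = (6.626e-34)(2.998e8)/(377e-9) = 5.269e-19 J.
Energy delivered: (465 W m⁻²)(20.9e-4 m²)(3580 s) = 3479 J.
Photons incident: 3479 / 5.269e-19 = 6.603e21, i.e. 6.603e21/6.022e23 = 0.01096 mol.
Photons absorbed: 0.670 × 0.01096 = 0.007343 mol.
Product formed: 0.111 × 0.007343 = 8.151e-4 mol.
Rate: 8.151e-4 mol / (3580 s × 0.112 L) = 2.03e-6 M s⁻¹.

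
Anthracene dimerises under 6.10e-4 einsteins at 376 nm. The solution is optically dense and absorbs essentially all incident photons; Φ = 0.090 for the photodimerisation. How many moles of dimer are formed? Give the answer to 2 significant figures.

5.5e-5 mol

Product: Φ × n_abs = 0.090 × 6.10e-4 = 5.490e-5 mol.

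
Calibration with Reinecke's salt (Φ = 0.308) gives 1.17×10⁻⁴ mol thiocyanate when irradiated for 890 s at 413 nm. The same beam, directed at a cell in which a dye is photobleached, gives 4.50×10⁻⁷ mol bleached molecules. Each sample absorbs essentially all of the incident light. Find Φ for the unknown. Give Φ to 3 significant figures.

Φ = 0.00118

Photons absorbed by the actinometer: 1.17×10⁻⁴ / 0.308 = 3.799×10⁻⁴ mol.
Φ(unknown) = 4.50×10⁻⁷ / 3.799×10⁻⁴ = 0.00118.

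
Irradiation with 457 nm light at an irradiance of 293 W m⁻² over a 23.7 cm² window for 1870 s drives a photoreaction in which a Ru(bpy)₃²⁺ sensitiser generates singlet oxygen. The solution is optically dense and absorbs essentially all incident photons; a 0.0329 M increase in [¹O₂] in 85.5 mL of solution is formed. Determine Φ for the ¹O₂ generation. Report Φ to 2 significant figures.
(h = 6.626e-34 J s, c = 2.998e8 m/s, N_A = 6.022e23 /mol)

Φ = 0.57

Product: (0.0329 M)(0.0855 L) = 0.002813 mol.
Photon energy at 457 nm: hc/λ = (6.626e-34)(2.998e8)/(457e-9) = 4.347e-19 J.
Energy delivered: (293 W m⁻²)(23.7e-4 m²)(1870 s) = 1299 J.
Photons incident: 1299 / 4.347e-19 = 2.988e21, i.e. 2.988e21/6.022e23 = 0.004962 mol.
Φ = 0.002813 mol / 0.004962 mol photons = 0.57.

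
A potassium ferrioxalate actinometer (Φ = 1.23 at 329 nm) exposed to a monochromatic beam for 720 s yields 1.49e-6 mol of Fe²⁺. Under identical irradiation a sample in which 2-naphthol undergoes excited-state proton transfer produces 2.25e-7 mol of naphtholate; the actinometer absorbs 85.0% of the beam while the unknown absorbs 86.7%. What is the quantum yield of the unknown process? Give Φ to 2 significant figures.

Photons absorbed by the actinometer: 1.49e-6 / 1.23 = 1.211e-6 mol.
Incident flux: 1.211e-6 / 0.850 = 1.425e-6 einstein.
Absorbed by unknown: 0.867 × 1.425e-6 = 1.235e-6 mol.
Φ(unknown) = 2.25e-7 / 1.235e-6 = 0.18.

Φ = 0.18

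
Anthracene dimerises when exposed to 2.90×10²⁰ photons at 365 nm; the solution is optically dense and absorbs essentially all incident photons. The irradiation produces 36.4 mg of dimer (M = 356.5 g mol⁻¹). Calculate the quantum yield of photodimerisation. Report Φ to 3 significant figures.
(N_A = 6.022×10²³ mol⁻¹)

Φ = 0.212

Product: 36.4 mg / 356.5 g mol⁻¹ = 1.021×10⁻⁴ mol.
Moles of photons: 2.90×10²⁰ / 6.022×10²³ = 4.816×10⁻⁴ mol.
Φ = 1.021×10⁻⁴ mol / 4.816×10⁻⁴ mol photons = 0.212.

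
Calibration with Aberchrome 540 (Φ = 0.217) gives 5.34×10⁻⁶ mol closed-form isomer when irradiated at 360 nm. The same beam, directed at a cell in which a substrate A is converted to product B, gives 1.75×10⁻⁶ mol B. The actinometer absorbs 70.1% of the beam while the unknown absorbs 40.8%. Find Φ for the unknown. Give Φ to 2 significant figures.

Φ = 0.12

Photons absorbed by the actinometer: 5.34×10⁻⁶ / 0.217 = 2.461×10⁻⁵ mol.
Incident flux: 2.461×10⁻⁵ / 0.701 = 3.511×10⁻⁵ einstein.
Absorbed by unknown: 0.408 × 3.511×10⁻⁵ = 1.432×10⁻⁵ mol.
Φ(unknown) = 1.75×10⁻⁶ / 1.432×10⁻⁵ = 0.12.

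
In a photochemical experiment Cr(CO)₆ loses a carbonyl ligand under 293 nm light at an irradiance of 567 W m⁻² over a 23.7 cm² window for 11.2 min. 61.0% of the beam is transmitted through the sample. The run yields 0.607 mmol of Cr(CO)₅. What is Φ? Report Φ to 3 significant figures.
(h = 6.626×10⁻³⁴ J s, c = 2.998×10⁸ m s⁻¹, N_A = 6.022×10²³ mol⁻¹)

Product: 0.607 mmol = 6.07×10⁻⁴ mol.
Photon energy at 293 nm: hc/λ = (6.626×10⁻³⁴)(2.998×10⁸)/(293×10⁻⁹) = 6.780×10⁻¹⁹ J.
Energy delivered: (567 W m⁻²)(23.7×10⁻⁴ m²)(672 s) = 903.0 J.
Photons incident: 903.0 / 6.780×10⁻¹⁹ = 1.332×10²¹, i.e. 1.332×10²¹/6.022×10²³ = 0.002212 mol.
Fraction absorbed: 1 − 61.0/100 = 0.3900.
Photons absorbed: 0.3900 × 0.002212 = 8.627×10⁻⁴ mol.
Φ = 6.07×10⁻⁴ mol / 8.627×10⁻⁴ mol photons = 0.704.

Φ = 0.704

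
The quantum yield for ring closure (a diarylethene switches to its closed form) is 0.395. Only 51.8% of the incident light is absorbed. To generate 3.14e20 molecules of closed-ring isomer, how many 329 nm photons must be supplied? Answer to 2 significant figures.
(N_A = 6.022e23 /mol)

Product: 3.14e20 / 6.022e23 = 5.214e-4 mol.
Photons that must be absorbed: 5.214e-4 / 0.395 = 0.001320 mol.
Incident photons needed: 0.001320 / 0.518 = 0.002548 mol.
Photon count: 0.002548 × 6.022e23 = 1.5e21.

1.5e21 photons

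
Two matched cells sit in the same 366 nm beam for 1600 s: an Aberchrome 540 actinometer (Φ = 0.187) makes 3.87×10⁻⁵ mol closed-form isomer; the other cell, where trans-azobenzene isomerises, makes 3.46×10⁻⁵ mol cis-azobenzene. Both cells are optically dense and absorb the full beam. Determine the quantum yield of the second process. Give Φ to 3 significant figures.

Φ = 0.167

Photons absorbed by the actinometer: 3.87×10⁻⁵ / 0.187 = 2.070×10⁻⁴ mol.
Φ(unknown) = 3.46×10⁻⁵ / 2.070×10⁻⁴ = 0.167.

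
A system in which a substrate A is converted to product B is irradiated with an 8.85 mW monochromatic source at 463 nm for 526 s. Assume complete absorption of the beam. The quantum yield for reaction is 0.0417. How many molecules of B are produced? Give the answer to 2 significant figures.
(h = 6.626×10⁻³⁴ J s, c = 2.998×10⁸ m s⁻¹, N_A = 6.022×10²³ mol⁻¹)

4.5×10¹⁷ molecules

Photon energy at 463 nm: hc/λ = (6.626×10⁻³⁴)(2.998×10⁸)/(463×10⁻⁹) = 4.290×10⁻¹⁹ J.
Energy delivered: (8.85 mW)(526 s) = 4.655 J.
Photons incident: 4.655 / 4.290×10⁻¹⁹ = 1.085×10¹⁹, i.e. 1.085×10¹⁹/6.022×10²³ = 1.802×10⁻⁵ mol.
Product: Φ × n_abs = 0.0417 × 1.802×10⁻⁵ = 7.514×10⁻⁷ mol.
As a count: 7.514×10⁻⁷ × 6.022×10²³ = 4.5×10¹⁷.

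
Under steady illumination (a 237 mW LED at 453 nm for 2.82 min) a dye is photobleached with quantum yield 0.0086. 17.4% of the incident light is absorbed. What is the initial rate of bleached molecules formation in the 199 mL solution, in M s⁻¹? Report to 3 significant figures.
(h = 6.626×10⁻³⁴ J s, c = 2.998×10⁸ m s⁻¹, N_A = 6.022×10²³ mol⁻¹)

6.75×10⁻⁹ M s⁻¹

Photon energy at 453 nm: hc/λ = (6.626×10⁻³⁴)(2.998×10⁸)/(453×10⁻⁹) = 4.385×10⁻¹⁹ J.
Energy delivered: (237 mW)(169.2 s) = 40.10 J.
Photons incident: 40.10 / 4.385×10⁻¹⁹ = 9.145×10¹⁹, i.e. 9.145×10¹⁹/6.022×10²³ = 1.519×10⁻⁴ mol.
Photons absorbed: 0.174 × 1.519×10⁻⁴ = 2.643×10⁻⁵ mol.
Product formed: 0.0086 × 2.643×10⁻⁵ = 2.273×10⁻⁷ mol.
Rate: 2.273×10⁻⁷ mol / (169.2 s × 0.199 L) = 6.75×10⁻⁹ M s⁻¹.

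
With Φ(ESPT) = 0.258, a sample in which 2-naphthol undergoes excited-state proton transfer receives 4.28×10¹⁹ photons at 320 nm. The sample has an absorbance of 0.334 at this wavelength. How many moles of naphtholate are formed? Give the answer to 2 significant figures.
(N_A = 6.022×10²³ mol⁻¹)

9.8×10⁻⁶ mol

Moles of photons: 4.28×10¹⁹ / 6.022×10²³ = 7.107×10⁻⁵ mol.
Fraction absorbed: 1 − 10^(−0.334) = 0.5366.
Photons absorbed: 0.5366 × 7.107×10⁻⁵ = 3.814×10⁻⁵ mol.
Product: Φ × n_abs = 0.258 × 3.814×10⁻⁵ = 9.840×10⁻⁶ mol.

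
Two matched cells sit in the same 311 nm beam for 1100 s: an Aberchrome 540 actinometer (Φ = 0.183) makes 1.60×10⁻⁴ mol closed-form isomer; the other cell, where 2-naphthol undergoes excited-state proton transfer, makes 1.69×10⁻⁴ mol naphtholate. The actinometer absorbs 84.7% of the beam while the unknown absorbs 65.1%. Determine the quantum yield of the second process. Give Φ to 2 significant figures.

Photons absorbed by the actinometer: 1.60×10⁻⁴ / 0.183 = 8.743×10⁻⁴ mol.
Incident flux: 8.743×10⁻⁴ / 0.847 = 0.001032 einstein.
Absorbed by unknown: 0.651 × 0.001032 = 6.718×10⁻⁴ mol.
Φ(unknown) = 1.69×10⁻⁴ / 6.718×10⁻⁴ = 0.25.

Φ = 0.25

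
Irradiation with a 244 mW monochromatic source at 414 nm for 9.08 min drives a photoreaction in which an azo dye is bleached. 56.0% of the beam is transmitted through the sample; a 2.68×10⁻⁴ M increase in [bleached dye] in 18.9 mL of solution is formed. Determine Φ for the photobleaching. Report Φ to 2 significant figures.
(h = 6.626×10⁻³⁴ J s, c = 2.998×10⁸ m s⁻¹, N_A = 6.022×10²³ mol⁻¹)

Product: (2.68×10⁻⁴ M)(0.0189 L) = 5.065×10⁻⁶ mol.
Photon energy at 414 nm: hc/λ = (6.626×10⁻³⁴)(2.998×10⁸)/(414×10⁻⁹) = 4.798×10⁻¹⁹ J.
Energy delivered: (244 mW)(544.8 s) = 132.9 J.
Photons incident: 132.9 / 4.798×10⁻¹⁹ = 2.770×10²⁰, i.e. 2.770×10²⁰/6.022×10²³ = 4.600×10⁻⁴ mol.
Fraction absorbed: 1 − 56.0/100 = 0.4400.
Photons absorbed: 0.4400 × 4.600×10⁻⁴ = 2.024×10⁻⁴ mol.
Φ = 5.065×10⁻⁶ mol / 2.024×10⁻⁴ mol photons = 0.025.

Φ = 0.025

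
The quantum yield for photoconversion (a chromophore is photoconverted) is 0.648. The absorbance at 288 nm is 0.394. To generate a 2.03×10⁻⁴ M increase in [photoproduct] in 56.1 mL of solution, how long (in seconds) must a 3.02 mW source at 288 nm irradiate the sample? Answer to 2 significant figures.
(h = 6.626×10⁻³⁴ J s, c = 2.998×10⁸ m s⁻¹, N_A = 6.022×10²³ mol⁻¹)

Product: (2.03×10⁻⁴ M)(0.0561 L) = 1.139×10⁻⁵ mol.
Photons that must be absorbed: 1.139×10⁻⁵ / 0.648 = 1.758×10⁻⁵ mol.
Fraction absorbed: 1 − 10^(−0.394) = 0.5964.
Incident photons needed: 1.758×10⁻⁵ / 0.5964 = 2.948×10⁻⁵ mol.
Photon energy: hc/λ = 6.897×10⁻¹⁹ J; per mole, 4.153×10⁵ J mol⁻¹.
Energy required: 2.948×10⁻⁵ × 4.153×10⁵ = 12.24 J.
Time: 12.24 J / 0.00302 W = 4100 s.

t ≈ 4100 s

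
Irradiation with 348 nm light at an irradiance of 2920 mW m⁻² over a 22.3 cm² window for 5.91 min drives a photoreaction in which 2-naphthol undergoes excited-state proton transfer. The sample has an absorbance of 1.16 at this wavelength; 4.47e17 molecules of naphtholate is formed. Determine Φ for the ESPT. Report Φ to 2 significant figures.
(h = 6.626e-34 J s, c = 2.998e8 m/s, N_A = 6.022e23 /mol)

Product: 4.47e17 / 6.022e23 = 7.423e-7 mol.
Photon energy at 348 nm: hc/λ = (6.626e-34)(2.998e8)/(348e-9) = 5.708e-19 J.
Energy delivered: (2920 mW m⁻²)(22.3e-4 m²)(354.6 s) = 2.309 J.
Photons incident: 2.309 / 5.708e-19 = 4.045e18, i.e. 4.045e18/6.022e23 = 6.717e-6 mol.
Fraction absorbed: 1 − 10^(−1.16) = 0.9308.
Photons absorbed: 0.9308 × 6.717e-6 = 6.252e-6 mol.
Φ = 7.423e-7 mol / 6.252e-6 mol photons = 0.12.

Φ = 0.12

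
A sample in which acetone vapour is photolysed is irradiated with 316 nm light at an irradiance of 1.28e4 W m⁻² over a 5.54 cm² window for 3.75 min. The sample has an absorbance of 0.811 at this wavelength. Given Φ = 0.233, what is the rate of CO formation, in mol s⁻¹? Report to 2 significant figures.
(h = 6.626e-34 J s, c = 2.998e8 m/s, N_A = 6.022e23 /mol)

3.7e-6 mol s⁻¹

Photon energy at 316 nm: hc/λ = (6.626e-34)(2.998e8)/(316e-9) = 6.286e-19 J.
Energy delivered: (1.28e4 W m⁻²)(5.54e-4 m²)(225 s) = 1596 J.
Photons incident: 1596 / 6.286e-19 = 2.539e21, i.e. 2.539e21/6.022e23 = 0.004216 mol.
Fraction absorbed: 1 − 10^(−0.811) = 0.8455.
Photons absorbed: 0.8455 × 0.004216 = 0.003565 mol.
Product formed: 0.233 × 0.003565 = 8.306e-4 mol.
Rate: 8.306e-4 / 225 s = 3.7e-6 mol s⁻¹.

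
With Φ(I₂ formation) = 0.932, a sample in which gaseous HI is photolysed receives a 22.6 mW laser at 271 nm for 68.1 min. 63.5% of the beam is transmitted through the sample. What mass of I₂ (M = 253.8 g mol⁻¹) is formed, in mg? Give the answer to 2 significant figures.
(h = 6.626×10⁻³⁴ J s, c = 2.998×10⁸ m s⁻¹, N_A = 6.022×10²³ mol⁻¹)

Photon energy at 271 nm: hc/λ = (6.626×10⁻³⁴)(2.998×10⁸)/(271×10⁻⁹) = 7.330×10⁻¹⁹ J.
Energy delivered: (22.6 mW)(4086 s) = 92.34 J.
Photons incident: 92.34 / 7.330×10⁻¹⁹ = 1.260×10²⁰, i.e. 1.260×10²⁰/6.022×10²³ = 2.092×10⁻⁴ mol.
Fraction absorbed: 1 − 63.5/100 = 0.3650.
Photons absorbed: 0.3650 × 2.092×10⁻⁴ = 7.636×10⁻⁵ mol.
Product: Φ × n_abs = 0.932 × 7.636×10⁻⁵ = 7.117×10⁻⁵ mol.
Mass: 7.117×10⁻⁵ × 253.8 = 0.01806 g = 18 mg.

18 mg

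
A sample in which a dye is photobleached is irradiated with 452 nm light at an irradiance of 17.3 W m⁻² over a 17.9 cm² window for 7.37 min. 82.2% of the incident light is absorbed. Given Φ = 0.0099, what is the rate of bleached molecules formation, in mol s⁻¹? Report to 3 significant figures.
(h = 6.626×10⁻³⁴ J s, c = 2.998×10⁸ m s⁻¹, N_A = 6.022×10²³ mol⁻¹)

Photon energy at 452 nm: hc/λ = (6.626×10⁻³⁴)(2.998×10⁸)/(452×10⁻⁹) = 4.395×10⁻¹⁹ J.
Energy delivered: (17.3 W m⁻²)(17.9×10⁻⁴ m²)(442.2 s) = 13.69 J.
Photons incident: 13.69 / 4.395×10⁻¹⁹ = 3.115×10¹⁹, i.e. 3.115×10¹⁹/6.022×10²³ = 5.173×10⁻⁵ mol.
Photons absorbed: 0.822 × 5.173×10⁻⁵ = 4.252×10⁻⁵ mol.
Product formed: 0.0099 × 4.252×10⁻⁵ = 4.209×10⁻⁷ mol.
Rate: 4.209×10⁻⁷ / 442.2 s = 9.52×10⁻¹⁰ mol s⁻¹.

9.52×10⁻¹⁰ mol s⁻¹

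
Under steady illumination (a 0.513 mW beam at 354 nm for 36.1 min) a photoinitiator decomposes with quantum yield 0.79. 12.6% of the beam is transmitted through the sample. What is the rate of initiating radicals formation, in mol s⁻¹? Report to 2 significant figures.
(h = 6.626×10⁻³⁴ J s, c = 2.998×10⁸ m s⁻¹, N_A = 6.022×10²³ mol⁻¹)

Photon energy at 354 nm: hc/λ = (6.626×10⁻³⁴)(2.998×10⁸)/(354×10⁻⁹) = 5.612×10⁻¹⁹ J.
Energy delivered: (0.513 mW)(2166 s) = 1.111 J.
Photons incident: 1.111 / 5.612×10⁻¹⁹ = 1.980×10¹⁸, i.e. 1.980×10¹⁸/6.022×10²³ = 3.288×10⁻⁶ mol.
Fraction absorbed: 1 − 12.6/100 = 0.8740.
Photons absorbed: 0.8740 × 3.288×10⁻⁶ = 2.874×10⁻⁶ mol.
Product formed: 0.79 × 2.874×10⁻⁶ = 2.270×10⁻⁶ mol.
Rate: 2.270×10⁻⁶ / 2166 s = 1.0×10⁻⁹ mol s⁻¹.

1.0×10⁻⁹ mol s⁻¹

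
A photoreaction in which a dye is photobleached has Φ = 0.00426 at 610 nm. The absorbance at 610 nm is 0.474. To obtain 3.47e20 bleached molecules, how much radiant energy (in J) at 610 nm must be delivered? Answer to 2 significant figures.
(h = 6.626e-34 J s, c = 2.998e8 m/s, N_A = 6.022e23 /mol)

4.0e4 J

Product: 3.47e20 / 6.022e23 = 5.762e-4 mol.
Photons that must be absorbed: 5.762e-4 / 0.00426 = 0.1353 mol.
Fraction absorbed: 1 − 10^(−0.474) = 0.6643.
Incident photons needed: 0.1353 / 0.6643 = 0.2037 mol.
Photon energy: hc/λ = 3.257e-19 J; per mole, 1.961e5 J mol⁻¹.
Energy required: 0.2037 × 1.961e5 = 4.0e4 J.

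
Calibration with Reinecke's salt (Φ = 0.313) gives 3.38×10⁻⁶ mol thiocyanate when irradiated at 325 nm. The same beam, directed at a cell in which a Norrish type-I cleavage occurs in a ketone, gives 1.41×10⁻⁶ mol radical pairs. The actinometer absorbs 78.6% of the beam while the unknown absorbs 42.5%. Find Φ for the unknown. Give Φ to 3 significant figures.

Φ = 0.241

Photons absorbed by the actinometer: 3.38×10⁻⁶ / 0.313 = 1.080×10⁻⁵ mol.
Incident flux: 1.080×10⁻⁵ / 0.786 = 1.374×10⁻⁵ einstein.
Absorbed by unknown: 0.425 × 1.374×10⁻⁵ = 5.840×10⁻⁶ mol.
Φ(unknown) = 1.41×10⁻⁶ / 5.840×10⁻⁶ = 0.241.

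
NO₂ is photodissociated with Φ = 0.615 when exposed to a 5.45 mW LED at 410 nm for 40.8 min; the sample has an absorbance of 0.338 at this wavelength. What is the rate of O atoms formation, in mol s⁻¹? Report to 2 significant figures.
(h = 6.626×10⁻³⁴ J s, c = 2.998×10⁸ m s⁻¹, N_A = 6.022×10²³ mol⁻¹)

6.2×10⁻⁹ mol s⁻¹

Photon energy at 410 nm: hc/λ = (6.626×10⁻³⁴)(2.998×10⁸)/(410×10⁻⁹) = 4.845×10⁻¹⁹ J.
Energy delivered: (5.45 mW)(2448 s) = 13.34 J.
Photons incident: 13.34 / 4.845×10⁻¹⁹ = 2.753×10¹⁹, i.e. 2.753×10¹⁹/6.022×10²³ = 4.572×10⁻⁵ mol.
Fraction absorbed: 1 − 10^(−0.338) = 0.5408.
Photons absorbed: 0.5408 × 4.572×10⁻⁵ = 2.473×10⁻⁵ mol.
Product formed: 0.615 × 2.473×10⁻⁵ = 1.521×10⁻⁵ mol.
Rate: 1.521×10⁻⁵ / 2448 s = 6.2×10⁻⁹ mol s⁻¹.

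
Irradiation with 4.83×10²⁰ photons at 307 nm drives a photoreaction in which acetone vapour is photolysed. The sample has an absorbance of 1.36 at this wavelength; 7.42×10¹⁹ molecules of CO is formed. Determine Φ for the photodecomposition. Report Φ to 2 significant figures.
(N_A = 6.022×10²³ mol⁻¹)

Product: 7.42×10¹⁹ / 6.022×10²³ = 1.232×10⁻⁴ mol.
Moles of photons: 4.83×10²⁰ / 6.022×10²³ = 8.021×10⁻⁴ mol.
Fraction absorbed: 1 − 10^(−1.36) = 0.9563.
Photons absorbed: 0.9563 × 8.021×10⁻⁴ = 7.670×10⁻⁴ mol.
Φ = 1.232×10⁻⁴ mol / 7.670×10⁻⁴ mol photons = 0.16.

Φ = 0.16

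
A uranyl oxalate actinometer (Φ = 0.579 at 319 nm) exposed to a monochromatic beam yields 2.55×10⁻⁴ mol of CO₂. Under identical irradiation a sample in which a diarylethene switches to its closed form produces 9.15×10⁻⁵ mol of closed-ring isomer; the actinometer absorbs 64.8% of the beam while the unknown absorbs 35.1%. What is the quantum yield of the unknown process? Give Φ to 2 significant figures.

Photons absorbed by the actinometer: 2.55×10⁻⁴ / 0.579 = 4.404×10⁻⁴ mol.
Incident flux: 4.404×10⁻⁴ / 0.648 = 6.796×10⁻⁴ einstein.
Absorbed by unknown: 0.351 × 6.796×10⁻⁴ = 2.385×10⁻⁴ mol.
Φ(unknown) = 9.15×10⁻⁵ / 2.385×10⁻⁴ = 0.38.

Φ = 0.38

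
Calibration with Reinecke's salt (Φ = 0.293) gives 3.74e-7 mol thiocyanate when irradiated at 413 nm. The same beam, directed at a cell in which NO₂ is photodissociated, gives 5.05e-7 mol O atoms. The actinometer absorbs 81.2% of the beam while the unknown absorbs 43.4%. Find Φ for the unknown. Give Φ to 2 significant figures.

Photons absorbed by the actinometer: 3.74e-7 / 0.293 = 1.276e-6 mol.
Incident flux: 1.276e-6 / 0.812 = 1.571e-6 einstein.
Absorbed by unknown: 0.434 × 1.571e-6 = 6.818e-7 mol.
Φ(unknown) = 5.05e-7 / 6.818e-7 = 0.74.

Φ = 0.74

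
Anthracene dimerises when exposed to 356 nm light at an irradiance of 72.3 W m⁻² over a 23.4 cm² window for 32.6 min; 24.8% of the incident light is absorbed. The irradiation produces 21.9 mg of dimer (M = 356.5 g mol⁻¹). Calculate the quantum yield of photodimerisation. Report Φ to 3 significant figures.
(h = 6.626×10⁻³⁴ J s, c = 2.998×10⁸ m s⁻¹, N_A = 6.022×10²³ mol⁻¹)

Product: 21.9 mg / 356.5 g mol⁻¹ = 6.143×10⁻⁵ mol.
Photon energy at 356 nm: hc/λ = (6.626×10⁻³⁴)(2.998×10⁸)/(356×10⁻⁹) = 5.580×10⁻¹⁹ J.
Energy delivered: (72.3 W m⁻²)(23.4×10⁻⁴ m²)(1956 s) = 330.9 J.
Photons incident: 330.9 / 5.580×10⁻¹⁹ = 5.930×10²⁰, i.e. 5.930×10²⁰/6.022×10²³ = 9.847×10⁻⁴ mol.
Photons absorbed: 0.248 × 9.847×10⁻⁴ = 2.442×10⁻⁴ mol.
Φ = 6.143×10⁻⁵ mol / 2.442×10⁻⁴ mol photons = 0.252.

Φ = 0.252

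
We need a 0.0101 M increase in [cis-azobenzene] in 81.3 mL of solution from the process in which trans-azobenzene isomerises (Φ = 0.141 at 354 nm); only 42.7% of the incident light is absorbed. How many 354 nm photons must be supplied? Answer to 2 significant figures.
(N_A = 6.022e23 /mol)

Product: (0.0101 M)(0.0813 L) = 8.211e-4 mol.
Photons that must be absorbed: 8.211e-4 / 0.141 = 0.005823 mol.
Incident photons needed: 0.005823 / 0.427 = 0.01364 mol.
Photon count: 0.01364 × 6.022e23 = 8.2e21.

8.2e21 photons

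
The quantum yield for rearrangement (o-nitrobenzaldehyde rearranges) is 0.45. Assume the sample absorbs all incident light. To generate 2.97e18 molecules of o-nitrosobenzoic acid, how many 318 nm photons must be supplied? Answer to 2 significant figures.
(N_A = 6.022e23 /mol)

6.6e18 photons

Product: 2.97e18 / 6.022e23 = 4.932e-6 mol.
Photons that must be absorbed: 4.932e-6 / 0.45 = 1.096e-5 mol.
Photon count: 1.096e-5 × 6.022e23 = 6.6e18.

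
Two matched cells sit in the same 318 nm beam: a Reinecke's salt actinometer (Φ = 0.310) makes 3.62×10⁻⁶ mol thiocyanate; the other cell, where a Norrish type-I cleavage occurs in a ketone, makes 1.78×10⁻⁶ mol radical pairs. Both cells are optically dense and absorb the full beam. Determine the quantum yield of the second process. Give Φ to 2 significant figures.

Φ = 0.15

Photons absorbed by the actinometer: 3.62×10⁻⁶ / 0.310 = 1.168×10⁻⁵ mol.
Φ(unknown) = 1.78×10⁻⁶ / 1.168×10⁻⁵ = 0.15.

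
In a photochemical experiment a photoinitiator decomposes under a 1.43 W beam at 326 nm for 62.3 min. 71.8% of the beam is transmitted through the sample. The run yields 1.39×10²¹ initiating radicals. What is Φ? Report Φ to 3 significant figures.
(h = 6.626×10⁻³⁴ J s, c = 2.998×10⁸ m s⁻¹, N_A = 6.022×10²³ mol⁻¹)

Φ = 0.562

Product: 1.39×10²¹ / 6.022×10²³ = 0.002308 mol.
Photon energy at 326 nm: hc/λ = (6.626×10⁻³⁴)(2.998×10⁸)/(326×10⁻⁹) = 6.093×10⁻¹⁹ J.
Energy delivered: (1.43 W)(3738 s) = 5345 J.
Photons incident: 5345 / 6.093×10⁻¹⁹ = 8.772×10²¹, i.e. 8.772×10²¹/6.022×10²³ = 0.01457 mol.
Fraction absorbed: 1 − 71.8/100 = 0.2820.
Photons absorbed: 0.2820 × 0.01457 = 0.004109 mol.
Φ = 0.002308 mol / 0.004109 mol photons = 0.562.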